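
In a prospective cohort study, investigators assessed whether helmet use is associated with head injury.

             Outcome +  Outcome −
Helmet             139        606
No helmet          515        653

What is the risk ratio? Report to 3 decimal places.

0.423

Cells: a = 139, b = 606, c = 515, d = 653.
Risk in exposed = 139/745 = 0.18658; risk in unexposed = 515/1168 = 0.44092.
RR = 0.18658 / 0.44092 = 0.42315
The risk is 58% lower among the exposed than among the unexposed.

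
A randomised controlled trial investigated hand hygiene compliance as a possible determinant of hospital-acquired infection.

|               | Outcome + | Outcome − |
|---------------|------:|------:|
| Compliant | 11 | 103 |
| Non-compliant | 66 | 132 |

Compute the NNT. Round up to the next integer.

5

Risk in treated group = 11/114 = 0.09649; risk in control = 66/198 = 0.33333.
Absolute risk reduction = 0.33333 − 0.09649 = 0.23684
NNT = 1 / ARR = 1 / 0.23684 = 4.222 → round up → 5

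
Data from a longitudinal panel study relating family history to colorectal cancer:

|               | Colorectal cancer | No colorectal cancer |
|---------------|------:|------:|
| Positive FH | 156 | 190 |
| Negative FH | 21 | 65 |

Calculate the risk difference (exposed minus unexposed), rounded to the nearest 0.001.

0.207

Cells: a = 156, b = 190, c = 21, d = 65.
Risk in exposed = 156/346 = 0.450867; risk in unexposed = 21/86 = 0.244186.
Risk difference = 0.450867 − 0.244186 = 0.206681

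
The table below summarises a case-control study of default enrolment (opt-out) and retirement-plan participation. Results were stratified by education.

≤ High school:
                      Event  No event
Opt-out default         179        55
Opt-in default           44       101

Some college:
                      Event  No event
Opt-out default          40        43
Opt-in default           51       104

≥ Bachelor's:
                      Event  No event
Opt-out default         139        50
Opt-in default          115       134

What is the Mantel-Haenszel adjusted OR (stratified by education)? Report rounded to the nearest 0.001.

3.749

OR_MH = Σ(aᵢdᵢ/nᵢ) / Σ(bᵢcᵢ/nᵢ), where nᵢ is the stratum total.
Stratum 1 (≤ High school): n = 379; a·d/n = 179·101/379 = 47.7018; b·c/n = 55·44/379 = 6.3852
Stratum 2 (Some college): n = 238; a·d/n = 40·104/238 = 17.4790; b·c/n = 43·51/238 = 9.2143
Stratum 3 (≥ Bachelor's): n = 438; a·d/n = 139·134/438 = 42.5251; b·c/n = 50·115/438 = 13.1279
OR_MH = (47.7018 + 17.4790 + 42.5251) / (6.3852 + 9.2143 + 13.1279) = 107.7060 / 28.7274 = 3.74925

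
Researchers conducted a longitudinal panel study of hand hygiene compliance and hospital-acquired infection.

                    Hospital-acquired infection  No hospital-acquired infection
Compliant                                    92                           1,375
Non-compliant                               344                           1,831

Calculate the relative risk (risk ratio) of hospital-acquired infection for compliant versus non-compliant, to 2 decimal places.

0.40

Cells: a = 92, b = 1375, c = 344, d = 1831.
Risk in exposed = 92/1467 = 0.06271; risk in unexposed = 344/2175 = 0.15816.
RR = 0.06271 / 0.15816 = 0.39651
The risk is 60% lower among the exposed than among the unexposed.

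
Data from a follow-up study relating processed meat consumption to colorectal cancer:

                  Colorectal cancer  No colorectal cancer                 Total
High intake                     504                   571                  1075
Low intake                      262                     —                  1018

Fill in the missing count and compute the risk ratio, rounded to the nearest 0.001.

The missing cell is in the unexposed row: 1018 − 262 = 756.
So a = 504, b = 571, c = 262, d = 756.
RR = [a/(a+b)] / [c/(c+d)] = (504/1075) / (262/1018) = 0.46884/0.25737 = 1.82167

1.822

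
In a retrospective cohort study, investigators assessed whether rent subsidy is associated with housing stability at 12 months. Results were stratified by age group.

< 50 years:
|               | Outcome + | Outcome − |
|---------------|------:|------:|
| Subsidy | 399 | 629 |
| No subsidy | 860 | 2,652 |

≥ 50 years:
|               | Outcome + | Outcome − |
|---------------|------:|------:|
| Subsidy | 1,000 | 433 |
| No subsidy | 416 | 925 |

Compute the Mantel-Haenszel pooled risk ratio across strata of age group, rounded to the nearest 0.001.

RR_MH = Σ(aᵢ·n₀ᵢ/nᵢ) / Σ(cᵢ·n₁ᵢ/nᵢ), with n₁ᵢ = aᵢ+bᵢ (exposed), n₀ᵢ = cᵢ+dᵢ (unexposed), nᵢ = n₁ᵢ+n₀ᵢ.
Stratum 1 (< 50 years): n₁ = 1028, n₀ = 3512, n = 4540; a·n₀/n = 399·3512/4540 = 308.6537; c·n₁/n = 860·1028/4540 = 194.7313
Stratum 2 (≥ 50 years): n₁ = 1433, n₀ = 1341, n = 2774; a·n₀/n = 1000·1341/2774 = 483.4174; c·n₁/n = 416·1433/2774 = 214.8983
RR_MH = (308.6537 + 483.4174) / (194.7313 + 214.8983) = 792.0712 / 409.6296 = 1.93363

1.934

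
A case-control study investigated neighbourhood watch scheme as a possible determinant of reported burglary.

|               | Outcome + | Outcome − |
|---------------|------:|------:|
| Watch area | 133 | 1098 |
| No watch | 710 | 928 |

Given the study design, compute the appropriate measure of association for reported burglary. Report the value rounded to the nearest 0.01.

Cells: a = 133, b = 1098, c = 710, d = 928.
This is a case-control study: participants were sampled on outcome status, so risks in the source population cannot be estimated directly — relative risk is not valid here. The odds ratio is the appropriate measure.
OR = (a·d)/(b·c) = (133 × 928) / (1098 × 710) = 123424 / 779580 = 0.15832

0.16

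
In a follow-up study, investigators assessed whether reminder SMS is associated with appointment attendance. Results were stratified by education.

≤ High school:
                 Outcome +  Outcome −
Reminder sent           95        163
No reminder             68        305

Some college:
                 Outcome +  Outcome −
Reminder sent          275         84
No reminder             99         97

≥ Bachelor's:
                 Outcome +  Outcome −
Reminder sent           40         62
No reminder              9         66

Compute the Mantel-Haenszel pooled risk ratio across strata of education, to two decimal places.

RR_MH = Σ(aᵢ·n₀ᵢ/nᵢ) / Σ(cᵢ·n₁ᵢ/nᵢ), with n₁ᵢ = aᵢ+bᵢ (exposed), n₀ᵢ = cᵢ+dᵢ (unexposed), nᵢ = n₁ᵢ+n₀ᵢ.
Stratum 1 (≤ High school): n₁ = 258, n₀ = 373, n = 631; a·n₀/n = 95·373/631 = 56.1569; c·n₁/n = 68·258/631 = 27.8035
Stratum 2 (Some college): n₁ = 359, n₀ = 196, n = 555; a·n₀/n = 275·196/555 = 97.1171; c·n₁/n = 99·359/555 = 64.0378
Stratum 3 (≥ Bachelor's): n₁ = 102, n₀ = 75, n = 177; a·n₀/n = 40·75/177 = 16.9492; c·n₁/n = 9·102/177 = 5.1864
RR_MH = (56.1569 + 97.1171 + 16.9492) / (27.8035 + 64.0378 + 5.1864) = 170.2232 / 97.0278 = 1.75438

1.75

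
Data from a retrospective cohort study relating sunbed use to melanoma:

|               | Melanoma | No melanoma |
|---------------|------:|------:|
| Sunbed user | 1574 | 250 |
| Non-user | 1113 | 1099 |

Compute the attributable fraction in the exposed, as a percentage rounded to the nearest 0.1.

Cells: a = 1574, b = 250, c = 1113, d = 1099.
Risk in exposed = 1574/1824 = 0.86294; risk in unexposed = 1113/2212 = 0.50316.
RR = 0.86294/0.50316 = 1.71502
AR% = (RR − 1)/RR × 100 = (1.71502 − 1)/1.71502 × 100 = 41.6917%

41.7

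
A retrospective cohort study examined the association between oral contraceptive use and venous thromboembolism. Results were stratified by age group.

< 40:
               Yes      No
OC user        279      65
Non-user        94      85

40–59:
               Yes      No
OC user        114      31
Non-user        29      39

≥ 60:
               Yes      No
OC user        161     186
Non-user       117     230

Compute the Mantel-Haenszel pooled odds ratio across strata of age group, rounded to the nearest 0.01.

OR_MH = Σ(aᵢdᵢ/nᵢ) / Σ(bᵢcᵢ/nᵢ), where nᵢ is the stratum total.
Stratum 1 (< 40): n = 523; a·d/n = 279·85/523 = 45.3442; b·c/n = 65·94/523 = 11.6826
Stratum 2 (40–59): n = 213; a·d/n = 114·39/213 = 20.8732; b·c/n = 31·29/213 = 4.2207
Stratum 3 (≥ 60): n = 694; a·d/n = 161·230/694 = 53.3573; b·c/n = 186·117/694 = 31.3573
OR_MH = (45.3442 + 20.8732 + 53.3573) / (11.6826 + 4.2207 + 31.3573) = 119.5748 / 47.2606 = 2.53011

2.53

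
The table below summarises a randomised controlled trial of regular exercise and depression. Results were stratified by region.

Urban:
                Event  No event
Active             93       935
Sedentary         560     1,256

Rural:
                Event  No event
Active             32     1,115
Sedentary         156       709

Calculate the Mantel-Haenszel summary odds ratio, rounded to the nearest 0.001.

0.193

OR_MH = Σ(aᵢdᵢ/nᵢ) / Σ(bᵢcᵢ/nᵢ), where nᵢ is the stratum total.
Stratum 1 (Urban): n = 2844; a·d/n = 93·1256/2844 = 41.0717; b·c/n = 935·560/2844 = 184.1069
Stratum 2 (Rural): n = 2012; a·d/n = 32·709/2012 = 11.2763; b·c/n = 1115·156/2012 = 86.4513
OR_MH = (41.0717 + 11.2763) / (184.1069 + 86.4513) = 52.3481 / 270.5582 = 0.19348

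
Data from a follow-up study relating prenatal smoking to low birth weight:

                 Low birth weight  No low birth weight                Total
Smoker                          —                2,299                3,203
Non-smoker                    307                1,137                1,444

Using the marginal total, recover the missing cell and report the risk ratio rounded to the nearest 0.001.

The missing cell is in the exposed row: 3203 − 2299 = 904.
So a = 904, b = 2299, c = 307, d = 1137.
RR = [a/(a+b)] / [c/(c+d)] = (904/3203) / (307/1444) = 0.28224/0.21260 = 1.32752

1.328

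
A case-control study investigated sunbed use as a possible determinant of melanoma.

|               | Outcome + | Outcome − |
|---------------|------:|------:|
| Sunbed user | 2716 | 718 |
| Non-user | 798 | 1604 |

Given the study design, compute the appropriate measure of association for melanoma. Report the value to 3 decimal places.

7.603

Cells: a = 2716, b = 718, c = 798, d = 1604.
This is a case-control study: participants were sampled on outcome status, so risks in the source population cannot be estimated directly — relative risk is not valid here. The odds ratio is the appropriate measure.
OR = (a·d)/(b·c) = (2716 × 1604) / (718 × 798) = 4356464 / 572964 = 7.60338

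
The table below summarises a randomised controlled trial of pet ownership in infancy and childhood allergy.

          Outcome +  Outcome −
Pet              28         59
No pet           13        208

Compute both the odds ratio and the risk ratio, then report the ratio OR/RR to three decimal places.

1.388

Cells: a = 28, b = 59, c = 13, d = 208.
OR = (28·208)/(59·13) = 5824/767 = 7.59322
Risk in exposed = 28/87 = 0.32184; risk in unexposed = 13/221 = 0.05882; RR = 5.47126
OR/RR = 7.59322 / 5.47126 = 1.38784
The outcome is not rare, so the OR lies further from 1 than the RR.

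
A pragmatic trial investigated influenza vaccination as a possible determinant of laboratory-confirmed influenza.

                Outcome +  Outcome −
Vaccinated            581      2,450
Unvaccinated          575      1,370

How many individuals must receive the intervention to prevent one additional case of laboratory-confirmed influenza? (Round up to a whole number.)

10

Risk in treated group = 581/3031 = 0.19169; risk in control = 575/1945 = 0.29563.
Absolute risk reduction = 0.29563 − 0.19169 = 0.10394
NNT = 1 / ARR = 1 / 0.10394 = 9.621 → round up → 10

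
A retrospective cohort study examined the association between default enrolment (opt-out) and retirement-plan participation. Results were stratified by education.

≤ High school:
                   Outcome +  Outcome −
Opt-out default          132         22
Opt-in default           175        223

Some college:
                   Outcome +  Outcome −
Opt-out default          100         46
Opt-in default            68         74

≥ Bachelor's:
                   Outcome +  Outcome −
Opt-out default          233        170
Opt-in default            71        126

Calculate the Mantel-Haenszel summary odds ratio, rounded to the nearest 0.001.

OR_MH = Σ(aᵢdᵢ/nᵢ) / Σ(bᵢcᵢ/nᵢ), where nᵢ is the stratum total.
Stratum 1 (≤ High school): n = 552; a·d/n = 132·223/552 = 53.3261; b·c/n = 22·175/552 = 6.9746
Stratum 2 (Some college): n = 288; a·d/n = 100·74/288 = 25.6944; b·c/n = 46·68/288 = 10.8611
Stratum 3 (≥ Bachelor's): n = 600; a·d/n = 233·126/600 = 48.9300; b·c/n = 170·71/600 = 20.1167
OR_MH = (53.3261 + 25.6944 + 48.9300) / (6.9746 + 10.8611 + 20.1167) = 127.9505 / 37.9524 = 3.37134

3.371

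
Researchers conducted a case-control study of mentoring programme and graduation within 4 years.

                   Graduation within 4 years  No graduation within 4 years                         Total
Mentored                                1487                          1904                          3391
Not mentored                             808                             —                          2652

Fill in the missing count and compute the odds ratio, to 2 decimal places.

1.78

The missing cell is in the unexposed row: 2652 − 808 = 1844.
So a = 1487, b = 1904, c = 808, d = 1844.
OR = (a·d)/(b·c) = (1487 × 1844) / (1904 × 808) = 2742028 / 1538432 = 1.78235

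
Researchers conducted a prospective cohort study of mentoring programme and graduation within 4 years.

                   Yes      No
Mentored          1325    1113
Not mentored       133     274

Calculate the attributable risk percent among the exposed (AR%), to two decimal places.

Cells: a = 1325, b = 1113, c = 133, d = 274.
Risk in exposed = 1325/2438 = 0.54348; risk in unexposed = 133/407 = 0.32678.
RR = 0.54348/0.32678 = 1.66313
AR% = (RR − 1)/RR × 100 = (1.66313 − 1)/1.66313 × 100 = 39.8722%

39.87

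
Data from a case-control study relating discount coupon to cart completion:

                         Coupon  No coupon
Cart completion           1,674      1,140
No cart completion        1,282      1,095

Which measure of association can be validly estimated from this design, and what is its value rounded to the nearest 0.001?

1.254

Reading the table with exposure as columns: a = 1674 (Coupon, case), b = 1282 (Coupon, non-case), c = 1140 (No coupon, case), d = 1095.
This is a case-control study: participants were sampled on outcome status, so risks in the source population cannot be estimated directly — relative risk is not valid here. The odds ratio is the appropriate measure.
OR = (a·d)/(b·c) = (1674 × 1095) / (1282 × 1140) = 1833030 / 1461480 = 1.25423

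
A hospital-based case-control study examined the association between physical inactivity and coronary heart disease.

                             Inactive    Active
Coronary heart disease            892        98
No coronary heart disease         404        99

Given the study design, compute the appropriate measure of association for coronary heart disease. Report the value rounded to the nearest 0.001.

Reading the table with exposure as columns: a = 892 (Inactive, case), b = 404 (Inactive, non-case), c = 98 (Active, case), d = 99.
This is a hospital-based case-control study: participants were sampled on outcome status, so risks in the source population cannot be estimated directly — relative risk is not valid here. The odds ratio is the appropriate measure.
OR = (a·d)/(b·c) = (892 × 99) / (404 × 98) = 88308 / 39592 = 2.23045

2.230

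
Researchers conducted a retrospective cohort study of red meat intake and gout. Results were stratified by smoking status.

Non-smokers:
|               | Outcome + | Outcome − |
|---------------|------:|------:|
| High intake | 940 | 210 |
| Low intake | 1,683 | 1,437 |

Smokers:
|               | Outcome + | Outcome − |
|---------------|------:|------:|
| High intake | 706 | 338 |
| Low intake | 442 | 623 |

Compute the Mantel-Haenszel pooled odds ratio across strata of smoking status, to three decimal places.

OR_MH = Σ(aᵢdᵢ/nᵢ) / Σ(bᵢcᵢ/nᵢ), where nᵢ is the stratum total.
Stratum 1 (Non-smokers): n = 4270; a·d/n = 940·1437/4270 = 316.3419; b·c/n = 210·1683/4270 = 82.7705
Stratum 2 (Smokers): n = 2109; a·d/n = 706·623/2109 = 208.5529; b·c/n = 338·442/2109 = 70.8374
OR_MH = (316.3419 + 208.5529) / (82.7705 + 70.8374) = 524.8948 / 153.6079 = 3.41711

3.417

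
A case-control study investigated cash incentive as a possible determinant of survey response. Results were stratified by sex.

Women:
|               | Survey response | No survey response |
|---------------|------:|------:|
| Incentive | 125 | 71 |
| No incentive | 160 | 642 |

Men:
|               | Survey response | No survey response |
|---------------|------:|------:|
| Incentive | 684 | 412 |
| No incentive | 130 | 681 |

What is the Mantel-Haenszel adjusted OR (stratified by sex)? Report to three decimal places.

OR_MH = Σ(aᵢdᵢ/nᵢ) / Σ(bᵢcᵢ/nᵢ), where nᵢ is the stratum total.
Stratum 1 (Women): n = 998; a·d/n = 125·642/998 = 80.4108; b·c/n = 71·160/998 = 11.3828
Stratum 2 (Men): n = 1907; a·d/n = 684·681/1907 = 244.2601; b·c/n = 412·130/1907 = 28.0860
OR_MH = (80.4108 + 244.2601) / (11.3828 + 28.0860) = 324.6709 / 39.4688 = 8.22602

8.226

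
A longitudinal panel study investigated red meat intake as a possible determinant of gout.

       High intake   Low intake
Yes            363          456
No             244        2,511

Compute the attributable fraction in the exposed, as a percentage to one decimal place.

74.3

Reading the table with exposure as columns: a = 363 (High intake, case), b = 244 (High intake, non-case), c = 456 (Low intake, case), d = 2511.
Risk in exposed = 363/607 = 0.59802; risk in unexposed = 456/2967 = 0.15369.
RR = 0.59802/0.15369 = 3.89108
AR% = (RR − 1)/RR × 100 = (3.89108 − 1)/3.89108 × 100 = 74.3002%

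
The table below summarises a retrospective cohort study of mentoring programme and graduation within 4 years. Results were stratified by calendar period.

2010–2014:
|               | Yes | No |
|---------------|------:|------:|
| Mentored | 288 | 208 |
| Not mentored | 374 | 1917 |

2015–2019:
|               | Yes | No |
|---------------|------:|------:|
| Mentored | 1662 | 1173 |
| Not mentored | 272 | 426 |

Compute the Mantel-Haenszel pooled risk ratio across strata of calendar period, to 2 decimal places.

RR_MH = Σ(aᵢ·n₀ᵢ/nᵢ) / Σ(cᵢ·n₁ᵢ/nᵢ), with n₁ᵢ = aᵢ+bᵢ (exposed), n₀ᵢ = cᵢ+dᵢ (unexposed), nᵢ = n₁ᵢ+n₀ᵢ.
Stratum 1 (2010–2014): n₁ = 496, n₀ = 2291, n = 2787; a·n₀/n = 288·2291/2787 = 236.7449; c·n₁/n = 374·496/2787 = 66.5605
Stratum 2 (2015–2019): n₁ = 2835, n₀ = 698, n = 3533; a·n₀/n = 1662·698/3533 = 328.3544; c·n₁/n = 272·2835/3533 = 218.2621
RR_MH = (236.7449 + 328.3544) / (66.5605 + 218.2621) = 565.0993 / 284.8226 = 1.98404

1.98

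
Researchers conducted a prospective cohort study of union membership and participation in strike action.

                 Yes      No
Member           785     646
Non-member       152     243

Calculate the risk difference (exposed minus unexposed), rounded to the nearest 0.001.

0.164

Cells: a = 785, b = 646, c = 152, d = 243.
Risk in exposed = 785/1431 = 0.548567; risk in unexposed = 152/395 = 0.384810.
Risk difference = 0.548567 − 0.384810 = 0.163757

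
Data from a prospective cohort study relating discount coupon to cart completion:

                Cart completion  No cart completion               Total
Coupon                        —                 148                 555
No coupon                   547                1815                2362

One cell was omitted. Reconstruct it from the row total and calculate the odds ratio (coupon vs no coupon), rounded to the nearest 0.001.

9.125

The missing cell is in the exposed row: 555 − 148 = 407.
So a = 407, b = 148, c = 547, d = 1815.
OR = (a·d)/(b·c) = (407 × 1815) / (148 × 547) = 738705 / 80956 = 9.12477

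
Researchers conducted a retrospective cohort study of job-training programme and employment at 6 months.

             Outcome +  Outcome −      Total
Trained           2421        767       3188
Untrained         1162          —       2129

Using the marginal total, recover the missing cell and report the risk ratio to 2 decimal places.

The missing cell is in the unexposed row: 2129 − 1162 = 967.
So a = 2421, b = 767, c = 1162, d = 967.
RR = [a/(a+b)] / [c/(c+d)] = (2421/3188) / (1162/2129) = 0.75941/0.54580 = 1.39138

1.39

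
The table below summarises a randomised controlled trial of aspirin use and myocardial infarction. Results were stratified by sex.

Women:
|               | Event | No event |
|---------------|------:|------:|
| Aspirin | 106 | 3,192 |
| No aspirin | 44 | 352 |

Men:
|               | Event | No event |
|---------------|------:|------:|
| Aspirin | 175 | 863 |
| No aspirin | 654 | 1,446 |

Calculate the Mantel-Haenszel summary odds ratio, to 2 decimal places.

OR_MH = Σ(aᵢdᵢ/nᵢ) / Σ(bᵢcᵢ/nᵢ), where nᵢ is the stratum total.
Stratum 1 (Women): n = 3694; a·d/n = 106·352/3694 = 10.1007; b·c/n = 3192·44/3694 = 38.0206
Stratum 2 (Men): n = 3138; a·d/n = 175·1446/3138 = 80.6405; b·c/n = 863·654/3138 = 179.8604
OR_MH = (10.1007 + 80.6405) / (38.0206 + 179.8604) = 90.7412 / 217.8810 = 0.41647

0.42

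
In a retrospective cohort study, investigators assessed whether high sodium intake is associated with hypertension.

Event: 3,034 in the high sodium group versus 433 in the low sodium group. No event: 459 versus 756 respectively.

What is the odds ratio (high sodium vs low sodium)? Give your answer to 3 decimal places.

From the description: a = 3034, b = 459, c = 433, d = 756.
OR = (a·d)/(b·c) = (3034 × 756) / (459 × 433) = 2293704 / 198747 = 11.54082
The odds of hypertension are about 11.54 times as high in the high sodium group.

11.541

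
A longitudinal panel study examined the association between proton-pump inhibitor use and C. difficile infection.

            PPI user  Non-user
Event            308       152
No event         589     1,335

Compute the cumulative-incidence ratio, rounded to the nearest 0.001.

Reading the table with exposure as columns: a = 308 (PPI user, case), b = 589 (PPI user, non-case), c = 152 (Non-user, case), d = 1335.
Risk in exposed = 308/897 = 0.34337; risk in unexposed = 152/1487 = 0.10222.
RR = 0.34337 / 0.10222 = 3.35912
The risk among the exposed is 3.36 times that among the unexposed.

3.359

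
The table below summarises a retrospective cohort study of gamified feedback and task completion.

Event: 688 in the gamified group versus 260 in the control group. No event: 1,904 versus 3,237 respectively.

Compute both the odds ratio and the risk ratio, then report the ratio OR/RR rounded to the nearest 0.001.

1.260

From the description: a = 688, b = 1904, c = 260, d = 3237.
OR = (688·3237)/(1904·260) = 2227056/495040 = 4.49874
Risk in exposed = 688/2592 = 0.26543; risk in unexposed = 260/3497 = 0.07435; RR = 3.57006
OR/RR = 4.49874 / 3.57006 = 1.26013
The outcome is not rare, so the OR lies further from 1 than the RR.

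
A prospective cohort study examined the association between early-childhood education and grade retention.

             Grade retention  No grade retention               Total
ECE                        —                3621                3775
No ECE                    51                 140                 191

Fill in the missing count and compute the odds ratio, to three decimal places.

The missing cell is in the exposed row: 3775 − 3621 = 154.
So a = 154, b = 3621, c = 51, d = 140.
OR = (a·d)/(b·c) = (154 × 140) / (3621 × 51) = 21560 / 184671 = 0.11675

0.117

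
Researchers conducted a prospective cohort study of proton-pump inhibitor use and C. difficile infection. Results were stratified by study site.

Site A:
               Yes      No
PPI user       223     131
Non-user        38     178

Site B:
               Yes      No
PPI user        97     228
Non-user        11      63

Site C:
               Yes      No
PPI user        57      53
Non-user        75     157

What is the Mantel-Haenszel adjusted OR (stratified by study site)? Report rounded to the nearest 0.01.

4.17

OR_MH = Σ(aᵢdᵢ/nᵢ) / Σ(bᵢcᵢ/nᵢ), where nᵢ is the stratum total.
Stratum 1 (Site A): n = 570; a·d/n = 223·178/570 = 69.6386; b·c/n = 131·38/570 = 8.7333
Stratum 2 (Site B): n = 399; a·d/n = 97·63/399 = 15.3158; b·c/n = 228·11/399 = 6.2857
Stratum 3 (Site C): n = 342; a·d/n = 57·157/342 = 26.1667; b·c/n = 53·75/342 = 11.6228
OR_MH = (69.6386 + 15.3158 + 26.1667) / (8.7333 + 6.2857 + 11.6228) = 111.1211 / 26.6419 = 4.17092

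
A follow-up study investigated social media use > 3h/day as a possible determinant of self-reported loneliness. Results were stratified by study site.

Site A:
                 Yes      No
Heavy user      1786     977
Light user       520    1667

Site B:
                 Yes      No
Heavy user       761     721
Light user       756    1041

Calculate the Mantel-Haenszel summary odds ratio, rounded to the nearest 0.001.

OR_MH = Σ(aᵢdᵢ/nᵢ) / Σ(bᵢcᵢ/nᵢ), where nᵢ is the stratum total.
Stratum 1 (Site A): n = 4950; a·d/n = 1786·1667/4950 = 601.4671; b·c/n = 977·520/4950 = 102.6343
Stratum 2 (Site B): n = 3279; a·d/n = 761·1041/3279 = 241.5984; b·c/n = 721·756/3279 = 166.2324
OR_MH = (601.4671 + 241.5984) / (102.6343 + 166.2324) = 843.0654 / 268.8667 = 3.13563

3.136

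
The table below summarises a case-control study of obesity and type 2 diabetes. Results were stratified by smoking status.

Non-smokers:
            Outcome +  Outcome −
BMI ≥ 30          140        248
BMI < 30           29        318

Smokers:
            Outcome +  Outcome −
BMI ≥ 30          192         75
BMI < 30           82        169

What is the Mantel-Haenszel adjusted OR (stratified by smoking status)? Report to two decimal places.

OR_MH = Σ(aᵢdᵢ/nᵢ) / Σ(bᵢcᵢ/nᵢ), where nᵢ is the stratum total.
Stratum 1 (Non-smokers): n = 735; a·d/n = 140·318/735 = 60.5714; b·c/n = 248·29/735 = 9.7850
Stratum 2 (Smokers): n = 518; a·d/n = 192·169/518 = 62.6409; b·c/n = 75·82/518 = 11.8726
OR_MH = (60.5714 + 62.6409) / (9.7850 + 11.8726) = 123.2124 / 21.6576 = 5.68910

5.69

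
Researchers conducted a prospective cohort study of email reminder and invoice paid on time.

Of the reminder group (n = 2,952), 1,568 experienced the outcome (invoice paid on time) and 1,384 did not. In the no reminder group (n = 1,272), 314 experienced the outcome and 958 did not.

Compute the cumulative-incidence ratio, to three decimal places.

2.152

From the description: a = 1568, b = 1384, c = 314, d = 958.
Risk in exposed = 1568/2952 = 0.53117; risk in unexposed = 314/1272 = 0.24686.
RR = 0.53117 / 0.24686 = 2.15173
The risk among the exposed is 2.15 times that among the unexposed.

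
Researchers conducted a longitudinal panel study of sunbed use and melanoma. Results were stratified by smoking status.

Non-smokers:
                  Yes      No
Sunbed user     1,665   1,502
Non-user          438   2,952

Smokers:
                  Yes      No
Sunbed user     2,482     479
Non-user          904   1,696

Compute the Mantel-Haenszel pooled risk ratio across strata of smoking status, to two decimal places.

2.92

RR_MH = Σ(aᵢ·n₀ᵢ/nᵢ) / Σ(cᵢ·n₁ᵢ/nᵢ), with n₁ᵢ = aᵢ+bᵢ (exposed), n₀ᵢ = cᵢ+dᵢ (unexposed), nᵢ = n₁ᵢ+n₀ᵢ.
Stratum 1 (Non-smokers): n₁ = 3167, n₀ = 3390, n = 6557; a·n₀/n = 1665·3390/6557 = 860.8129; c·n₁/n = 438·3167/6557 = 211.5519
Stratum 2 (Smokers): n₁ = 2961, n₀ = 2600, n = 5561; a·n₀/n = 2482·2600/5561 = 1160.4388; c·n₁/n = 904·2961/5561 = 481.3422
RR_MH = (860.8129 + 1160.4388) / (211.5519 + 481.3422) = 2021.2516 / 692.8941 = 2.91711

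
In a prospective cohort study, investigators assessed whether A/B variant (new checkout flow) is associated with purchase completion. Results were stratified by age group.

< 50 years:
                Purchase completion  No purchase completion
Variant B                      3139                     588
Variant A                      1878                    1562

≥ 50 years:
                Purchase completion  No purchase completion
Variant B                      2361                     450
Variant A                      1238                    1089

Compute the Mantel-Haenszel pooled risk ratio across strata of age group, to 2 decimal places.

1.56

RR_MH = Σ(aᵢ·n₀ᵢ/nᵢ) / Σ(cᵢ·n₁ᵢ/nᵢ), with n₁ᵢ = aᵢ+bᵢ (exposed), n₀ᵢ = cᵢ+dᵢ (unexposed), nᵢ = n₁ᵢ+n₀ᵢ.
Stratum 1 (< 50 years): n₁ = 3727, n₀ = 3440, n = 7167; a·n₀/n = 3139·3440/7167 = 1506.6499; c·n₁/n = 1878·3727/7167 = 976.6019
Stratum 2 (≥ 50 years): n₁ = 2811, n₀ = 2327, n = 5138; a·n₀/n = 2361·2327/5138 = 1069.2968; c·n₁/n = 1238·2811/5138 = 677.3098
RR_MH = (1506.6499 + 1069.2968) / (976.6019 + 677.3098) = 2575.9467 / 1653.9118 = 1.55749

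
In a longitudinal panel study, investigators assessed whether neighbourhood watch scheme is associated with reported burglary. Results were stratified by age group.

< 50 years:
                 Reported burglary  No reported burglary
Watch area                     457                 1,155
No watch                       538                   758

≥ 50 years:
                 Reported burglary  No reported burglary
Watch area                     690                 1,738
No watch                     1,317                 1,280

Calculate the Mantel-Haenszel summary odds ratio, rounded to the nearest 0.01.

OR_MH = Σ(aᵢdᵢ/nᵢ) / Σ(bᵢcᵢ/nᵢ), where nᵢ is the stratum total.
Stratum 1 (< 50 years): n = 2908; a·d/n = 457·758/2908 = 119.1217; b·c/n = 1155·538/2908 = 213.6829
Stratum 2 (≥ 50 years): n = 5025; a·d/n = 690·1280/5025 = 175.7612; b·c/n = 1738·1317/5025 = 455.5116
OR_MH = (119.1217 + 175.7612) / (213.6829 + 455.5116) = 294.8829 / 669.1946 = 0.44065

0.44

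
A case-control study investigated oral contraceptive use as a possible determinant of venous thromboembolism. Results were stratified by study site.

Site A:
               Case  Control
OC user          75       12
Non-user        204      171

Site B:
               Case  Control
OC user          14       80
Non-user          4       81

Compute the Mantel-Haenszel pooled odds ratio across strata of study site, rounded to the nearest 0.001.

OR_MH = Σ(aᵢdᵢ/nᵢ) / Σ(bᵢcᵢ/nᵢ), where nᵢ is the stratum total.
Stratum 1 (Site A): n = 462; a·d/n = 75·171/462 = 27.7597; b·c/n = 12·204/462 = 5.2987
Stratum 2 (Site B): n = 179; a·d/n = 14·81/179 = 6.3352; b·c/n = 80·4/179 = 1.7877
OR_MH = (27.7597 + 6.3352) / (5.2987 + 1.7877) = 34.0949 / 7.0864 = 4.81131

4.811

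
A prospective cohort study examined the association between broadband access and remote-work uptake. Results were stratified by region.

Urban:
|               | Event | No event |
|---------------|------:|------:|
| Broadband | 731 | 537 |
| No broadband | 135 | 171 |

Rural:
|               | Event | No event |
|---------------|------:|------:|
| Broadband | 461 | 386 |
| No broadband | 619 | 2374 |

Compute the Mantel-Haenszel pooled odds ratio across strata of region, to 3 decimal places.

OR_MH = Σ(aᵢdᵢ/nᵢ) / Σ(bᵢcᵢ/nᵢ), where nᵢ is the stratum total.
Stratum 1 (Urban): n = 1574; a·d/n = 731·171/1574 = 79.4161; b·c/n = 537·135/1574 = 46.0578
Stratum 2 (Rural): n = 3840; a·d/n = 461·2374/3840 = 285.0036; b·c/n = 386·619/3840 = 62.2224
OR_MH = (79.4161 + 285.0036) / (46.0578 + 62.2224) = 364.4198 / 108.2802 = 3.36553

3.366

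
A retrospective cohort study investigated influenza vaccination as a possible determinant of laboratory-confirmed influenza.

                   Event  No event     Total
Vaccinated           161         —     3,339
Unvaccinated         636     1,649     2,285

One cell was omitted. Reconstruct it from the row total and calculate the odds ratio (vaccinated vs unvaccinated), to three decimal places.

The missing cell is in the exposed row: 3339 − 161 = 3178.
So a = 161, b = 3178, c = 636, d = 1649.
OR = (a·d)/(b·c) = (161 × 1649) / (3178 × 636) = 265489 / 2021208 = 0.13135

0.131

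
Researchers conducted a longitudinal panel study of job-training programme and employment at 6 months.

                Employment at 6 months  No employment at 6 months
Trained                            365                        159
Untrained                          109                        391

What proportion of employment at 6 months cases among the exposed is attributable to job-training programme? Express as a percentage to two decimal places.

Cells: a = 365, b = 159, c = 109, d = 391.
Risk in exposed = 365/524 = 0.69656; risk in unexposed = 109/500 = 0.21800.
RR = 0.69656/0.21800 = 3.19525
AR% = (RR − 1)/RR × 100 = (3.19525 − 1)/3.19525 × 100 = 68.7036%

68.70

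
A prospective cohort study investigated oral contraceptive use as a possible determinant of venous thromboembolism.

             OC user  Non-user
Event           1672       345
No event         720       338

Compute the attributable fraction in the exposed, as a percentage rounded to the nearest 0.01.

Reading the table with exposure as columns: a = 1672 (OC user, case), b = 720 (OC user, non-case), c = 345 (Non-user, case), d = 338.
Risk in exposed = 1672/2392 = 0.69900; risk in unexposed = 345/683 = 0.50512.
RR = 0.69900/0.50512 = 1.38381
AR% = (RR − 1)/RR × 100 = (1.38381 − 1)/1.38381 × 100 = 27.7358%

27.74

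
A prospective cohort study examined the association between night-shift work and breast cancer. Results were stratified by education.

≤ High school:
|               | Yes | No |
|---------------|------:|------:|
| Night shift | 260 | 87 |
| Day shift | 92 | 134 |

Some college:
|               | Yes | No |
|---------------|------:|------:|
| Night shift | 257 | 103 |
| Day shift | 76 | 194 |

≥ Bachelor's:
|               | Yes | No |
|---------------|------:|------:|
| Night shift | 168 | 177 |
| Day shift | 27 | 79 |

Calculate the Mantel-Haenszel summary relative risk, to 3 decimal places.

2.105

RR_MH = Σ(aᵢ·n₀ᵢ/nᵢ) / Σ(cᵢ·n₁ᵢ/nᵢ), with n₁ᵢ = aᵢ+bᵢ (exposed), n₀ᵢ = cᵢ+dᵢ (unexposed), nᵢ = n₁ᵢ+n₀ᵢ.
Stratum 1 (≤ High school): n₁ = 347, n₀ = 226, n = 573; a·n₀/n = 260·226/573 = 102.5480; c·n₁/n = 92·347/573 = 55.7138
Stratum 2 (Some college): n₁ = 360, n₀ = 270, n = 630; a·n₀/n = 257·270/630 = 110.1429; c·n₁/n = 76·360/630 = 43.4286
Stratum 3 (≥ Bachelor's): n₁ = 345, n₀ = 106, n = 451; a·n₀/n = 168·106/451 = 39.4856; c·n₁/n = 27·345/451 = 20.6541
RR_MH = (102.5480 + 110.1429 + 39.4856) / (55.7138 + 43.4286 + 20.6541) = 252.1764 / 119.7965 = 2.10504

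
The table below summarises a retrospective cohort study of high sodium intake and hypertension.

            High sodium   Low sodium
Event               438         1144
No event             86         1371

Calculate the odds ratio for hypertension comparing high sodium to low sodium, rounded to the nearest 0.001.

Reading the table with exposure as columns: a = 438 (High sodium, case), b = 86 (High sodium, non-case), c = 1144 (Low sodium, case), d = 1371.
OR = (a·d)/(b·c) = (438 × 1371) / (86 × 1144) = 600498 / 98384 = 6.10361
The odds of hypertension are about 6.10 times as high in the high sodium group.

6.104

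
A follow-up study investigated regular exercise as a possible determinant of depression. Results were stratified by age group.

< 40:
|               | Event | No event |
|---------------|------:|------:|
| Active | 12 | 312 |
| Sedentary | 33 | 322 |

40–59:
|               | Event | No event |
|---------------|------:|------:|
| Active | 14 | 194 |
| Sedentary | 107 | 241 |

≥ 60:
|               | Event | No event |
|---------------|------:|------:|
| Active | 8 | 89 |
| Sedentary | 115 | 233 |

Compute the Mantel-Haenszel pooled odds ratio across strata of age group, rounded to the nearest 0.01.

OR_MH = Σ(aᵢdᵢ/nᵢ) / Σ(bᵢcᵢ/nᵢ), where nᵢ is the stratum total.
Stratum 1 (< 40): n = 679; a·d/n = 12·322/679 = 5.6907; b·c/n = 312·33/679 = 15.1635
Stratum 2 (40–59): n = 556; a·d/n = 14·241/556 = 6.0683; b·c/n = 194·107/556 = 37.3345
Stratum 3 (≥ 60): n = 445; a·d/n = 8·233/445 = 4.1888; b·c/n = 89·115/445 = 23.0000
OR_MH = (5.6907 + 6.0683 + 4.1888) / (15.1635 + 37.3345 + 23.0000) = 15.9478 / 75.4980 = 0.21124

0.21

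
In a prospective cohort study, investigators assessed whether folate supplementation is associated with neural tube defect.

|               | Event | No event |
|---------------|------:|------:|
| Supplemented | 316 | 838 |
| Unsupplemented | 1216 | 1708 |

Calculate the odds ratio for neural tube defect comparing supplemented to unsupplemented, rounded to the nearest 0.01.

0.53

Cells: a = 316, b = 838, c = 1216, d = 1708.
OR = (a·d)/(b·c) = (316 × 1708) / (838 × 1216) = 539728 / 1019008 = 0.52966
Exposure is associated with lower odds of neural tube defect (OR = 0.53 < 1).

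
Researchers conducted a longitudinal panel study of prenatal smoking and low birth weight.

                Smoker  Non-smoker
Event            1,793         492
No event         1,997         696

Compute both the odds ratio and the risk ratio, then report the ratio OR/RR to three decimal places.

Reading the table with exposure as columns: a = 1793 (Smoker, case), b = 1997 (Smoker, non-case), c = 492 (Non-smoker, case), d = 696.
OR = (1793·696)/(1997·492) = 1247928/982524 = 1.27012
Risk in exposed = 1793/3790 = 0.47309; risk in unexposed = 492/1188 = 0.41414; RR = 1.14233
OR/RR = 1.27012 / 1.14233 = 1.11187
The outcome is not rare, so the OR lies further from 1 than the RR.

1.112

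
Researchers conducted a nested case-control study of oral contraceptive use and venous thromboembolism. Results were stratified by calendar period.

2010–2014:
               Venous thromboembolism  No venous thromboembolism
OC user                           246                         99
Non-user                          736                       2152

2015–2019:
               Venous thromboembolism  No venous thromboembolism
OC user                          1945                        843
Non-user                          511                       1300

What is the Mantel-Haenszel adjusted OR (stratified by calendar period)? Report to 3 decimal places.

6.140

OR_MH = Σ(aᵢdᵢ/nᵢ) / Σ(bᵢcᵢ/nᵢ), where nᵢ is the stratum total.
Stratum 1 (2010–2014): n = 3233; a·d/n = 246·2152/3233 = 163.7464; b·c/n = 99·736/3233 = 22.5376
Stratum 2 (2015–2019): n = 4599; a·d/n = 1945·1300/4599 = 549.7934; b·c/n = 843·511/4599 = 93.6667
OR_MH = (163.7464 + 549.7934) / (22.5376 + 93.6667) = 713.5398 / 116.2042 = 6.14039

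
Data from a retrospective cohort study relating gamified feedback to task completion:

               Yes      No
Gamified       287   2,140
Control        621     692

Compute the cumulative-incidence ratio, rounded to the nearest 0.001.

Cells: a = 287, b = 2140, c = 621, d = 692.
Risk in exposed = 287/2427 = 0.11825; risk in unexposed = 621/1313 = 0.47296.
RR = 0.11825 / 0.47296 = 0.25003
The risk is 75% lower among the exposed than among the unexposed.

0.250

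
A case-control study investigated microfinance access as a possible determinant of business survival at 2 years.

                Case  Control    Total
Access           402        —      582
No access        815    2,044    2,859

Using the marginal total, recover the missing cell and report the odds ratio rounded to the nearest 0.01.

5.60

The missing cell is in the exposed row: 582 − 402 = 180.
So a = 402, b = 180, c = 815, d = 2044.
OR = (a·d)/(b·c) = (402 × 2044) / (180 × 815) = 821688 / 146700 = 5.60115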